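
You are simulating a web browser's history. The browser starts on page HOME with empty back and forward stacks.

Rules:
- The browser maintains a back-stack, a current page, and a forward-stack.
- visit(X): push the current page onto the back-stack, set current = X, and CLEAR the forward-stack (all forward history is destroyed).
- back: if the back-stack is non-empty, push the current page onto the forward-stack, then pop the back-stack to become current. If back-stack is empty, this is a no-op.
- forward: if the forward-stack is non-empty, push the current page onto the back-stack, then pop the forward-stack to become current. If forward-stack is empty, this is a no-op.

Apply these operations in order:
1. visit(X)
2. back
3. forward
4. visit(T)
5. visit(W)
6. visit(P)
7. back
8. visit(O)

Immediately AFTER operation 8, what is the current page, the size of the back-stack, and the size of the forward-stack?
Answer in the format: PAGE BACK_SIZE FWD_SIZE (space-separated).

After 1 (visit(X)): cur=X back=1 fwd=0
After 2 (back): cur=HOME back=0 fwd=1
After 3 (forward): cur=X back=1 fwd=0
After 4 (visit(T)): cur=T back=2 fwd=0
After 5 (visit(W)): cur=W back=3 fwd=0
After 6 (visit(P)): cur=P back=4 fwd=0
After 7 (back): cur=W back=3 fwd=1
After 8 (visit(O)): cur=O back=4 fwd=0

O 4 0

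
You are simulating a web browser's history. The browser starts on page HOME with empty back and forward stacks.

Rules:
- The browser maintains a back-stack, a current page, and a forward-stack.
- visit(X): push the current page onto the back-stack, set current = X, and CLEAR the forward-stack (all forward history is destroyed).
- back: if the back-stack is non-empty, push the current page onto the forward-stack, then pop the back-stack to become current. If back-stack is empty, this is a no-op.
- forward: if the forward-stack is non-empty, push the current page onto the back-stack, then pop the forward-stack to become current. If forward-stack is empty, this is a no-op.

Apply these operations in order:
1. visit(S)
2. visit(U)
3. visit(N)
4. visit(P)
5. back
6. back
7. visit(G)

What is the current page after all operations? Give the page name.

After 1 (visit(S)): cur=S back=1 fwd=0
After 2 (visit(U)): cur=U back=2 fwd=0
After 3 (visit(N)): cur=N back=3 fwd=0
After 4 (visit(P)): cur=P back=4 fwd=0
After 5 (back): cur=N back=3 fwd=1
After 6 (back): cur=U back=2 fwd=2
After 7 (visit(G)): cur=G back=3 fwd=0

Answer: G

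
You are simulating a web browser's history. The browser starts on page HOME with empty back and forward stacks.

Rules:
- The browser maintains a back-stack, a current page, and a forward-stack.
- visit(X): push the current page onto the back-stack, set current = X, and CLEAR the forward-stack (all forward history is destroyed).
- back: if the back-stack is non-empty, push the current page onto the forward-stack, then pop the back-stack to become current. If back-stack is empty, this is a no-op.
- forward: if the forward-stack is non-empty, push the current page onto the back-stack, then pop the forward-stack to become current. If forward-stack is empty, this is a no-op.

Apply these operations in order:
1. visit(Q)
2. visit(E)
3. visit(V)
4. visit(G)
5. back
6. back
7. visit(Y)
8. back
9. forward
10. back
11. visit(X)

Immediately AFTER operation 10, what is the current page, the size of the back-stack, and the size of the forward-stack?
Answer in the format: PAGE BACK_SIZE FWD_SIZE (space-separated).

After 1 (visit(Q)): cur=Q back=1 fwd=0
After 2 (visit(E)): cur=E back=2 fwd=0
After 3 (visit(V)): cur=V back=3 fwd=0
After 4 (visit(G)): cur=G back=4 fwd=0
After 5 (back): cur=V back=3 fwd=1
After 6 (back): cur=E back=2 fwd=2
After 7 (visit(Y)): cur=Y back=3 fwd=0
After 8 (back): cur=E back=2 fwd=1
After 9 (forward): cur=Y back=3 fwd=0
After 10 (back): cur=E back=2 fwd=1

E 2 1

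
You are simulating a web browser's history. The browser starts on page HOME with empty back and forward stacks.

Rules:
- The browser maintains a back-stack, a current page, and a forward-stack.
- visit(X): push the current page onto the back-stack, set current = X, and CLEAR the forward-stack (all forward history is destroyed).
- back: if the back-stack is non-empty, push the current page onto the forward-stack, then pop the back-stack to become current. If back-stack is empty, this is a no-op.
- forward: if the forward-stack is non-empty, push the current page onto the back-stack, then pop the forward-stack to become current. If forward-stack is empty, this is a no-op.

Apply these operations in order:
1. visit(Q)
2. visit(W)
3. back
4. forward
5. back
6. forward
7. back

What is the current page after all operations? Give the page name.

After 1 (visit(Q)): cur=Q back=1 fwd=0
After 2 (visit(W)): cur=W back=2 fwd=0
After 3 (back): cur=Q back=1 fwd=1
After 4 (forward): cur=W back=2 fwd=0
After 5 (back): cur=Q back=1 fwd=1
After 6 (forward): cur=W back=2 fwd=0
After 7 (back): cur=Q back=1 fwd=1

Answer: Q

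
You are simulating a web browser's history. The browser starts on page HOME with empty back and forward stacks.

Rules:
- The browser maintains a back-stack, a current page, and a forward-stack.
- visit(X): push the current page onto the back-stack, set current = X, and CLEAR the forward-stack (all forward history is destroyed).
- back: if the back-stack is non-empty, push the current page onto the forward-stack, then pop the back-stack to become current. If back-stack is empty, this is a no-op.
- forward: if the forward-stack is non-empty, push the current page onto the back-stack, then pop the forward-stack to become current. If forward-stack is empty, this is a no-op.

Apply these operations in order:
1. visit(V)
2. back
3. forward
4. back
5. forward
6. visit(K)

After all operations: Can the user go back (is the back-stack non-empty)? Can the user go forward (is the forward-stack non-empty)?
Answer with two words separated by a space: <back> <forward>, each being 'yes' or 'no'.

After 1 (visit(V)): cur=V back=1 fwd=0
After 2 (back): cur=HOME back=0 fwd=1
After 3 (forward): cur=V back=1 fwd=0
After 4 (back): cur=HOME back=0 fwd=1
After 5 (forward): cur=V back=1 fwd=0
After 6 (visit(K)): cur=K back=2 fwd=0

Answer: yes no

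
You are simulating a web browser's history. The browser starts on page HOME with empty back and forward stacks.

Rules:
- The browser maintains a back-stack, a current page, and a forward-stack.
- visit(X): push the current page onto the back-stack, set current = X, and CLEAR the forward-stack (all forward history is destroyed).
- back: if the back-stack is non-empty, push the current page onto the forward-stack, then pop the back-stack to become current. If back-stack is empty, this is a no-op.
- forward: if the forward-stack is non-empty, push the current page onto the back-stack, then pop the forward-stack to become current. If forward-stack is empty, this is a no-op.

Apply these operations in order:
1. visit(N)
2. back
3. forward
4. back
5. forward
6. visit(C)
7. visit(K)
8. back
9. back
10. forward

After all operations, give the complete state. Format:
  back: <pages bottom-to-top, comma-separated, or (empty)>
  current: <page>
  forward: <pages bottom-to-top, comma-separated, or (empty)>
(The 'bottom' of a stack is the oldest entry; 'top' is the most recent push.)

After 1 (visit(N)): cur=N back=1 fwd=0
After 2 (back): cur=HOME back=0 fwd=1
After 3 (forward): cur=N back=1 fwd=0
After 4 (back): cur=HOME back=0 fwd=1
After 5 (forward): cur=N back=1 fwd=0
After 6 (visit(C)): cur=C back=2 fwd=0
After 7 (visit(K)): cur=K back=3 fwd=0
After 8 (back): cur=C back=2 fwd=1
After 9 (back): cur=N back=1 fwd=2
After 10 (forward): cur=C back=2 fwd=1

Answer: back: HOME,N
current: C
forward: K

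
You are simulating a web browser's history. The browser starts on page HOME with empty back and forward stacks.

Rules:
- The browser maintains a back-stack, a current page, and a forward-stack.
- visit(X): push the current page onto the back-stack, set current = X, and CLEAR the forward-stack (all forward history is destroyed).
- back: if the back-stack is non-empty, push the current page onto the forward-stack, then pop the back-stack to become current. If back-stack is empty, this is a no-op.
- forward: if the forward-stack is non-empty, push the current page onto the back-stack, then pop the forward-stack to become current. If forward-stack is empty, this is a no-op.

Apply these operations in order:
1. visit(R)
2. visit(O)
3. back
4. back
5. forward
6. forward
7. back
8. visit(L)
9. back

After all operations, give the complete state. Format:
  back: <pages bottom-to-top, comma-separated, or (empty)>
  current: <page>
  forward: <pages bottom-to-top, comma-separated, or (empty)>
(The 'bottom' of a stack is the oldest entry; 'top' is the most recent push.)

After 1 (visit(R)): cur=R back=1 fwd=0
After 2 (visit(O)): cur=O back=2 fwd=0
After 3 (back): cur=R back=1 fwd=1
After 4 (back): cur=HOME back=0 fwd=2
After 5 (forward): cur=R back=1 fwd=1
After 6 (forward): cur=O back=2 fwd=0
After 7 (back): cur=R back=1 fwd=1
After 8 (visit(L)): cur=L back=2 fwd=0
After 9 (back): cur=R back=1 fwd=1

Answer: back: HOME
current: R
forward: L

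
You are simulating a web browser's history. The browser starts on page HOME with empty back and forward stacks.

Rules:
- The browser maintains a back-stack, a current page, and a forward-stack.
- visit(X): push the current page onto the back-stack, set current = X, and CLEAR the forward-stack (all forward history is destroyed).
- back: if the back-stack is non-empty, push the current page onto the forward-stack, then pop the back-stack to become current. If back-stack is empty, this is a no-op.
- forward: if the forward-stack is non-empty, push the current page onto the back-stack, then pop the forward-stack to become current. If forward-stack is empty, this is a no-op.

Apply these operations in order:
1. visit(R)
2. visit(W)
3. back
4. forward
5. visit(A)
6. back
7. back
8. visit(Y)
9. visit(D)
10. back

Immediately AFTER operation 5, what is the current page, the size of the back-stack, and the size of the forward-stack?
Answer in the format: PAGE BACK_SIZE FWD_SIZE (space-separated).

After 1 (visit(R)): cur=R back=1 fwd=0
After 2 (visit(W)): cur=W back=2 fwd=0
After 3 (back): cur=R back=1 fwd=1
After 4 (forward): cur=W back=2 fwd=0
After 5 (visit(A)): cur=A back=3 fwd=0

A 3 0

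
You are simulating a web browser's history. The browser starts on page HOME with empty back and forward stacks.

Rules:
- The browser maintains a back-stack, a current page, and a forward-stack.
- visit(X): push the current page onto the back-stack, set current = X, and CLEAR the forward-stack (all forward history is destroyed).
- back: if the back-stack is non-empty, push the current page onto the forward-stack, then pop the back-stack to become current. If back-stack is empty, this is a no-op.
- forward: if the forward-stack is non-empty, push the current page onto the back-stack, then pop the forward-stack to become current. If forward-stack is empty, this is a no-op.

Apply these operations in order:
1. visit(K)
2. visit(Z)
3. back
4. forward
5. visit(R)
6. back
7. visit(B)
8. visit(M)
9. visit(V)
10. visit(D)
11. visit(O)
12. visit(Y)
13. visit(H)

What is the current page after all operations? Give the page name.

After 1 (visit(K)): cur=K back=1 fwd=0
After 2 (visit(Z)): cur=Z back=2 fwd=0
After 3 (back): cur=K back=1 fwd=1
After 4 (forward): cur=Z back=2 fwd=0
After 5 (visit(R)): cur=R back=3 fwd=0
After 6 (back): cur=Z back=2 fwd=1
After 7 (visit(B)): cur=B back=3 fwd=0
After 8 (visit(M)): cur=M back=4 fwd=0
After 9 (visit(V)): cur=V back=5 fwd=0
After 10 (visit(D)): cur=D back=6 fwd=0
After 11 (visit(O)): cur=O back=7 fwd=0
After 12 (visit(Y)): cur=Y back=8 fwd=0
After 13 (visit(H)): cur=H back=9 fwd=0

Answer: H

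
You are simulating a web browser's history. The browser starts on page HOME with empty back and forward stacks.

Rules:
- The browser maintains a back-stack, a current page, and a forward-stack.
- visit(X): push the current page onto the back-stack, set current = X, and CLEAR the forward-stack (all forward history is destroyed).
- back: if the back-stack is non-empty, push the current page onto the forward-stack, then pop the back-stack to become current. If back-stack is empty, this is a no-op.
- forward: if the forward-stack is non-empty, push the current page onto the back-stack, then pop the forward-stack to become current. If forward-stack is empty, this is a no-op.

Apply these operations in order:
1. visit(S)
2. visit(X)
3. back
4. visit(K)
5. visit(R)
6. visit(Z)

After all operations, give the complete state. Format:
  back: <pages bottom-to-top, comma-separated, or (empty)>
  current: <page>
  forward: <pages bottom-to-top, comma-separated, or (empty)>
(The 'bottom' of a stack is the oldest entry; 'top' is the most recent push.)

Answer: back: HOME,S,K,R
current: Z
forward: (empty)

Derivation:
After 1 (visit(S)): cur=S back=1 fwd=0
After 2 (visit(X)): cur=X back=2 fwd=0
After 3 (back): cur=S back=1 fwd=1
After 4 (visit(K)): cur=K back=2 fwd=0
After 5 (visit(R)): cur=R back=3 fwd=0
After 6 (visit(Z)): cur=Z back=4 fwd=0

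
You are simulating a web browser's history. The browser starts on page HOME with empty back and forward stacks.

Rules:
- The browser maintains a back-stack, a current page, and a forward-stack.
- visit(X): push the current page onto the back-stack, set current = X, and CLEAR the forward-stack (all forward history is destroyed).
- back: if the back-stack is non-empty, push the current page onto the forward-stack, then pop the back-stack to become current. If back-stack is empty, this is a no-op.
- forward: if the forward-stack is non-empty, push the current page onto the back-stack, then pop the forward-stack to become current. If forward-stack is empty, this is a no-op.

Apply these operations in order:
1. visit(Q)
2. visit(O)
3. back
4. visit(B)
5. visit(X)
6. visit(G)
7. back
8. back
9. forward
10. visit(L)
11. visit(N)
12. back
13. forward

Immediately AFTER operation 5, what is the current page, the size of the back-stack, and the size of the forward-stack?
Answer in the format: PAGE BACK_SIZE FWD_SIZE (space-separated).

After 1 (visit(Q)): cur=Q back=1 fwd=0
After 2 (visit(O)): cur=O back=2 fwd=0
After 3 (back): cur=Q back=1 fwd=1
After 4 (visit(B)): cur=B back=2 fwd=0
After 5 (visit(X)): cur=X back=3 fwd=0

X 3 0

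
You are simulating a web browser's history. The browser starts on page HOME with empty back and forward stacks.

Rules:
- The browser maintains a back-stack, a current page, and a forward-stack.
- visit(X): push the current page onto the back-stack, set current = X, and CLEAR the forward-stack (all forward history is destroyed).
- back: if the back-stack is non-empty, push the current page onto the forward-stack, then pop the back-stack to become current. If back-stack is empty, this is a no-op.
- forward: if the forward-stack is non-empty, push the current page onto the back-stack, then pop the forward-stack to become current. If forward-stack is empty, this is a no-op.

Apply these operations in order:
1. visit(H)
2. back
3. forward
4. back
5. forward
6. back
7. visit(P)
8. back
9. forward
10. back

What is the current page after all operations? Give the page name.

Answer: HOME

Derivation:
After 1 (visit(H)): cur=H back=1 fwd=0
After 2 (back): cur=HOME back=0 fwd=1
After 3 (forward): cur=H back=1 fwd=0
After 4 (back): cur=HOME back=0 fwd=1
After 5 (forward): cur=H back=1 fwd=0
After 6 (back): cur=HOME back=0 fwd=1
After 7 (visit(P)): cur=P back=1 fwd=0
After 8 (back): cur=HOME back=0 fwd=1
After 9 (forward): cur=P back=1 fwd=0
After 10 (back): cur=HOME back=0 fwd=1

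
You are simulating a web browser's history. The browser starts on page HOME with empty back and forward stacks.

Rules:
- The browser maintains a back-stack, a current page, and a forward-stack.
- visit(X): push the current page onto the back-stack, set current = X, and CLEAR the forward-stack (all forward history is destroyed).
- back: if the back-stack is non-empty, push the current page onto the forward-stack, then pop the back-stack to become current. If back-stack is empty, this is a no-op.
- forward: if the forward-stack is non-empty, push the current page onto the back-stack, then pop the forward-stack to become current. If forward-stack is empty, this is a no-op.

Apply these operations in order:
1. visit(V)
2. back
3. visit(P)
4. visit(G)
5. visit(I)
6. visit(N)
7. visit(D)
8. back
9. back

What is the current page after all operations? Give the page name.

After 1 (visit(V)): cur=V back=1 fwd=0
After 2 (back): cur=HOME back=0 fwd=1
After 3 (visit(P)): cur=P back=1 fwd=0
After 4 (visit(G)): cur=G back=2 fwd=0
After 5 (visit(I)): cur=I back=3 fwd=0
After 6 (visit(N)): cur=N back=4 fwd=0
After 7 (visit(D)): cur=D back=5 fwd=0
After 8 (back): cur=N back=4 fwd=1
After 9 (back): cur=I back=3 fwd=2

Answer: I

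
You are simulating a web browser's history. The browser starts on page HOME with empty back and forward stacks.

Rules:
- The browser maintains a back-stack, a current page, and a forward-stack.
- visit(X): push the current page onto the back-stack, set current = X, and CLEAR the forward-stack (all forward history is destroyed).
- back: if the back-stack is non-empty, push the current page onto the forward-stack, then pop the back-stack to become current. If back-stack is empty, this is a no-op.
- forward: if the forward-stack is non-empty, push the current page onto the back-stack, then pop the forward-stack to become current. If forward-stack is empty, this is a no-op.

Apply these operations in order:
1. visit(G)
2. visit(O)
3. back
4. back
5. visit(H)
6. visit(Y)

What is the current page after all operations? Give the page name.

After 1 (visit(G)): cur=G back=1 fwd=0
After 2 (visit(O)): cur=O back=2 fwd=0
After 3 (back): cur=G back=1 fwd=1
After 4 (back): cur=HOME back=0 fwd=2
After 5 (visit(H)): cur=H back=1 fwd=0
After 6 (visit(Y)): cur=Y back=2 fwd=0

Answer: Y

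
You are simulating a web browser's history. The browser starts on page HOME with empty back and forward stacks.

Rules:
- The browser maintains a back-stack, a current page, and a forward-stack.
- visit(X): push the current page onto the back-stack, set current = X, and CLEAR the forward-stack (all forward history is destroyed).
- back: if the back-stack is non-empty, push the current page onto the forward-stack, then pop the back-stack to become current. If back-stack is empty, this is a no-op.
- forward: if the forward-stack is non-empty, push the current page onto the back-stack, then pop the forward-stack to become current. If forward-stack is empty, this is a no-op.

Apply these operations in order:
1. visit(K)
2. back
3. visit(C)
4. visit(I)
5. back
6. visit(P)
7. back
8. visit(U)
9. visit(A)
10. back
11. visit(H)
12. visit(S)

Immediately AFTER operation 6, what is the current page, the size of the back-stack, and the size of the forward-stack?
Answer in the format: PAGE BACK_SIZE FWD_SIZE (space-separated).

After 1 (visit(K)): cur=K back=1 fwd=0
After 2 (back): cur=HOME back=0 fwd=1
After 3 (visit(C)): cur=C back=1 fwd=0
After 4 (visit(I)): cur=I back=2 fwd=0
After 5 (back): cur=C back=1 fwd=1
After 6 (visit(P)): cur=P back=2 fwd=0

P 2 0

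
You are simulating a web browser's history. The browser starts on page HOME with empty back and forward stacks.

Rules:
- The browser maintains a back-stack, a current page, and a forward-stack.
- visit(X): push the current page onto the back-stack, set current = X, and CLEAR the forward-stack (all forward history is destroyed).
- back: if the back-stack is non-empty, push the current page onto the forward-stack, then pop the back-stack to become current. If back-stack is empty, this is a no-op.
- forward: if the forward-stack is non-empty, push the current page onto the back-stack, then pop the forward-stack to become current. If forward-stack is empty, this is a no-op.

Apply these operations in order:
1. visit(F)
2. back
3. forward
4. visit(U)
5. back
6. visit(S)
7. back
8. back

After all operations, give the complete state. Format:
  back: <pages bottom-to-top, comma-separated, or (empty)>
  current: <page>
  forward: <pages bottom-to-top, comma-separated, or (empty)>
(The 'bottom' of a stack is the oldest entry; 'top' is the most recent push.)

After 1 (visit(F)): cur=F back=1 fwd=0
After 2 (back): cur=HOME back=0 fwd=1
After 3 (forward): cur=F back=1 fwd=0
After 4 (visit(U)): cur=U back=2 fwd=0
After 5 (back): cur=F back=1 fwd=1
After 6 (visit(S)): cur=S back=2 fwd=0
After 7 (back): cur=F back=1 fwd=1
After 8 (back): cur=HOME back=0 fwd=2

Answer: back: (empty)
current: HOME
forward: S,F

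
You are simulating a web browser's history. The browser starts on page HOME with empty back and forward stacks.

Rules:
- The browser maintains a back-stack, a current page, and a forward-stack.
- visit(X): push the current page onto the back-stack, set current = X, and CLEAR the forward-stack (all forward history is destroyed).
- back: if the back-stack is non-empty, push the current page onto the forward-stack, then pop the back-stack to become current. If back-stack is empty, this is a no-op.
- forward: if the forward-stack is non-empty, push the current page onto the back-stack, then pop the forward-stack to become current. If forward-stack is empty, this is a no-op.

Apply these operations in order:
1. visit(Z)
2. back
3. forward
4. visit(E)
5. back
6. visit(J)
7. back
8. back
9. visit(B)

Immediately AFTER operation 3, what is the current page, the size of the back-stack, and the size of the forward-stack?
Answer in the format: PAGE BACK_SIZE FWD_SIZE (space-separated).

After 1 (visit(Z)): cur=Z back=1 fwd=0
After 2 (back): cur=HOME back=0 fwd=1
After 3 (forward): cur=Z back=1 fwd=0

Z 1 0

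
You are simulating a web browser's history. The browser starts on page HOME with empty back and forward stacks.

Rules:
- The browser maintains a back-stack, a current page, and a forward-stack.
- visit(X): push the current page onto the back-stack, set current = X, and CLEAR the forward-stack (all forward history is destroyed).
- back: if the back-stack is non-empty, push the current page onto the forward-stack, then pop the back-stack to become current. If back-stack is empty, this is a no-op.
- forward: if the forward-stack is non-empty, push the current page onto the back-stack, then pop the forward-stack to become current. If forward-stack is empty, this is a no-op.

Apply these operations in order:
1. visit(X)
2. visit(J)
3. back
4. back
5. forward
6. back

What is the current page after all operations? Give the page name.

After 1 (visit(X)): cur=X back=1 fwd=0
After 2 (visit(J)): cur=J back=2 fwd=0
After 3 (back): cur=X back=1 fwd=1
After 4 (back): cur=HOME back=0 fwd=2
After 5 (forward): cur=X back=1 fwd=1
After 6 (back): cur=HOME back=0 fwd=2

Answer: HOME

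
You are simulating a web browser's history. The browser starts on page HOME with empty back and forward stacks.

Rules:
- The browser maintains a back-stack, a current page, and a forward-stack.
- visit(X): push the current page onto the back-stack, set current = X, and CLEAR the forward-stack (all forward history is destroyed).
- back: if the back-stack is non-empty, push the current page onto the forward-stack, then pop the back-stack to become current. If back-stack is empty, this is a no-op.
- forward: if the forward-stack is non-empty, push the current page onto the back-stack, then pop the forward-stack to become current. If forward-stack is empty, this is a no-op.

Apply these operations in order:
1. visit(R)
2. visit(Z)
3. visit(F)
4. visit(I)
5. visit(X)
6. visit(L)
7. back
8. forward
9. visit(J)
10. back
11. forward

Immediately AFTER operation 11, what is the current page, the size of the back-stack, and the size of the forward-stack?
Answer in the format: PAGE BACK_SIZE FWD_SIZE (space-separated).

After 1 (visit(R)): cur=R back=1 fwd=0
After 2 (visit(Z)): cur=Z back=2 fwd=0
After 3 (visit(F)): cur=F back=3 fwd=0
After 4 (visit(I)): cur=I back=4 fwd=0
After 5 (visit(X)): cur=X back=5 fwd=0
After 6 (visit(L)): cur=L back=6 fwd=0
After 7 (back): cur=X back=5 fwd=1
After 8 (forward): cur=L back=6 fwd=0
After 9 (visit(J)): cur=J back=7 fwd=0
After 10 (back): cur=L back=6 fwd=1
After 11 (forward): cur=J back=7 fwd=0

J 7 0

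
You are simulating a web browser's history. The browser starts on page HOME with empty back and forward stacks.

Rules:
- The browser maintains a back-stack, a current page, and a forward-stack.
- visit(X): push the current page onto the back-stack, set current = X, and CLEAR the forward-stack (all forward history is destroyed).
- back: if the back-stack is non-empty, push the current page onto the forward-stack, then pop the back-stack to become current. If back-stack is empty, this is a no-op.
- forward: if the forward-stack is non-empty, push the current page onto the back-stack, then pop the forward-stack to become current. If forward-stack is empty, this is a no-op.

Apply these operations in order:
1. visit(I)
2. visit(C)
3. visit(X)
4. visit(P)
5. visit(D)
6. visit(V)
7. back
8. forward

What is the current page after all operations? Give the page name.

Answer: V

Derivation:
After 1 (visit(I)): cur=I back=1 fwd=0
After 2 (visit(C)): cur=C back=2 fwd=0
After 3 (visit(X)): cur=X back=3 fwd=0
After 4 (visit(P)): cur=P back=4 fwd=0
After 5 (visit(D)): cur=D back=5 fwd=0
After 6 (visit(V)): cur=V back=6 fwd=0
After 7 (back): cur=D back=5 fwd=1
After 8 (forward): cur=V back=6 fwd=0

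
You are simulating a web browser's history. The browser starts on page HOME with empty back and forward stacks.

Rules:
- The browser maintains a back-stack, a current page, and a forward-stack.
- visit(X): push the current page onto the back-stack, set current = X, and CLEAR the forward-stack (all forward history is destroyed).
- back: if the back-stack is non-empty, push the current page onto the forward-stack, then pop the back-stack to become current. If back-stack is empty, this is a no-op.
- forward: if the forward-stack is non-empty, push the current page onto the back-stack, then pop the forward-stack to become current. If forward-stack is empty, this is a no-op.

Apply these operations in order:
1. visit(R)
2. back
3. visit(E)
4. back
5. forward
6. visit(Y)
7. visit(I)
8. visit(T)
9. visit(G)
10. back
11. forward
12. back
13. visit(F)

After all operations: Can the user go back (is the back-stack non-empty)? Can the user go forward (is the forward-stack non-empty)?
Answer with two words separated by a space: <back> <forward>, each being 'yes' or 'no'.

Answer: yes no

Derivation:
After 1 (visit(R)): cur=R back=1 fwd=0
After 2 (back): cur=HOME back=0 fwd=1
After 3 (visit(E)): cur=E back=1 fwd=0
After 4 (back): cur=HOME back=0 fwd=1
After 5 (forward): cur=E back=1 fwd=0
After 6 (visit(Y)): cur=Y back=2 fwd=0
After 7 (visit(I)): cur=I back=3 fwd=0
After 8 (visit(T)): cur=T back=4 fwd=0
After 9 (visit(G)): cur=G back=5 fwd=0
After 10 (back): cur=T back=4 fwd=1
After 11 (forward): cur=G back=5 fwd=0
After 12 (back): cur=T back=4 fwd=1
After 13 (visit(F)): cur=F back=5 fwd=0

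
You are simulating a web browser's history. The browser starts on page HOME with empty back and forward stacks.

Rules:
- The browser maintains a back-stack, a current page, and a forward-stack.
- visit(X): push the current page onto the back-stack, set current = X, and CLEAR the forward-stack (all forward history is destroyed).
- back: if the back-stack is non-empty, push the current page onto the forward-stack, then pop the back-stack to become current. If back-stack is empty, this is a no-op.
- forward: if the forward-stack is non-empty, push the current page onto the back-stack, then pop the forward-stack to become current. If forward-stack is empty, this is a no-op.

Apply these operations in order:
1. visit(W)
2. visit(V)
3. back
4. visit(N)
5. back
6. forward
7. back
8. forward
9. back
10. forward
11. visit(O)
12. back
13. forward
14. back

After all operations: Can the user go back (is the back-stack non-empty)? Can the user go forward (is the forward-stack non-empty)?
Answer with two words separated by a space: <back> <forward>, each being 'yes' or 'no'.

After 1 (visit(W)): cur=W back=1 fwd=0
After 2 (visit(V)): cur=V back=2 fwd=0
After 3 (back): cur=W back=1 fwd=1
After 4 (visit(N)): cur=N back=2 fwd=0
After 5 (back): cur=W back=1 fwd=1
After 6 (forward): cur=N back=2 fwd=0
After 7 (back): cur=W back=1 fwd=1
After 8 (forward): cur=N back=2 fwd=0
After 9 (back): cur=W back=1 fwd=1
After 10 (forward): cur=N back=2 fwd=0
After 11 (visit(O)): cur=O back=3 fwd=0
After 12 (back): cur=N back=2 fwd=1
After 13 (forward): cur=O back=3 fwd=0
After 14 (back): cur=N back=2 fwd=1

Answer: yes yes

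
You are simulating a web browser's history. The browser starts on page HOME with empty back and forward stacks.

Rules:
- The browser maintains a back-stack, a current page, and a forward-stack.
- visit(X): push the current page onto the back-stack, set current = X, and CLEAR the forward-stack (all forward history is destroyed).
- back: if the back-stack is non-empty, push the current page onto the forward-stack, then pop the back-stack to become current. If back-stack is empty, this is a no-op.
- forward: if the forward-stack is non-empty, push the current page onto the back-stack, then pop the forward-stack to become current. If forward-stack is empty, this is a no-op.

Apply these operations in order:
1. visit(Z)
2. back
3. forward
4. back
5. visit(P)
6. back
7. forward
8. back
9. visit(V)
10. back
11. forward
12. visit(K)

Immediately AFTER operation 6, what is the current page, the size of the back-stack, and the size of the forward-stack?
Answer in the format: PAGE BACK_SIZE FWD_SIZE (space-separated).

After 1 (visit(Z)): cur=Z back=1 fwd=0
After 2 (back): cur=HOME back=0 fwd=1
After 3 (forward): cur=Z back=1 fwd=0
After 4 (back): cur=HOME back=0 fwd=1
After 5 (visit(P)): cur=P back=1 fwd=0
After 6 (back): cur=HOME back=0 fwd=1

HOME 0 1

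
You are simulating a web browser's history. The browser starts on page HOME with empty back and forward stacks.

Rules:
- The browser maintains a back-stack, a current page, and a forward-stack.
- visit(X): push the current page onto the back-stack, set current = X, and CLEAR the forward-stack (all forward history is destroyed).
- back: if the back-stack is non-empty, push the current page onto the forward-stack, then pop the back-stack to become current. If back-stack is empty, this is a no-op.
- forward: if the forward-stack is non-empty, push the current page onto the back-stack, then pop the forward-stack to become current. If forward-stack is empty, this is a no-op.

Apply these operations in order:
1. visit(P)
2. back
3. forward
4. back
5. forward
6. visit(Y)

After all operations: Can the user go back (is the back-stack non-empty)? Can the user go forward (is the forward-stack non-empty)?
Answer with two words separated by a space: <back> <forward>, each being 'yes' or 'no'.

After 1 (visit(P)): cur=P back=1 fwd=0
After 2 (back): cur=HOME back=0 fwd=1
After 3 (forward): cur=P back=1 fwd=0
After 4 (back): cur=HOME back=0 fwd=1
After 5 (forward): cur=P back=1 fwd=0
After 6 (visit(Y)): cur=Y back=2 fwd=0

Answer: yes no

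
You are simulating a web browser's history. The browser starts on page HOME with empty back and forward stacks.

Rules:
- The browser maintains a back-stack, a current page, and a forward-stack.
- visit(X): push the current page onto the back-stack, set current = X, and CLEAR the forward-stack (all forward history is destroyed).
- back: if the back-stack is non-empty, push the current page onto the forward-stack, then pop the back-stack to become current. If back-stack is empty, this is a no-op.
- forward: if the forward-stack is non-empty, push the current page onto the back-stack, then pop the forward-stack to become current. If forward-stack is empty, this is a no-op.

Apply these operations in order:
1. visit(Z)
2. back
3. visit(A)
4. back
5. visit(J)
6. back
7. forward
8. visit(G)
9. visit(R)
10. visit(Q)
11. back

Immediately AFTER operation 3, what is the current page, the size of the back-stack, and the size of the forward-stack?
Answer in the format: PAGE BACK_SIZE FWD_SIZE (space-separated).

After 1 (visit(Z)): cur=Z back=1 fwd=0
After 2 (back): cur=HOME back=0 fwd=1
After 3 (visit(A)): cur=A back=1 fwd=0

A 1 0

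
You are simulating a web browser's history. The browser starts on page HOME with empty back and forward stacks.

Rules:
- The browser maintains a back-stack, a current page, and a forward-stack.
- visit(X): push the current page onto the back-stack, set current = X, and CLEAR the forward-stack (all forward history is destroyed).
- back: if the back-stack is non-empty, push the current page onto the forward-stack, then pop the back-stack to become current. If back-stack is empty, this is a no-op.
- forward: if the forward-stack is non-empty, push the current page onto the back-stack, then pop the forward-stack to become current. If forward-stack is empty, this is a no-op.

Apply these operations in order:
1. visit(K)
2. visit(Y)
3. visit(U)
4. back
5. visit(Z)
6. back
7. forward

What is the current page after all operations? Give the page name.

After 1 (visit(K)): cur=K back=1 fwd=0
After 2 (visit(Y)): cur=Y back=2 fwd=0
After 3 (visit(U)): cur=U back=3 fwd=0
After 4 (back): cur=Y back=2 fwd=1
After 5 (visit(Z)): cur=Z back=3 fwd=0
After 6 (back): cur=Y back=2 fwd=1
After 7 (forward): cur=Z back=3 fwd=0

Answer: Z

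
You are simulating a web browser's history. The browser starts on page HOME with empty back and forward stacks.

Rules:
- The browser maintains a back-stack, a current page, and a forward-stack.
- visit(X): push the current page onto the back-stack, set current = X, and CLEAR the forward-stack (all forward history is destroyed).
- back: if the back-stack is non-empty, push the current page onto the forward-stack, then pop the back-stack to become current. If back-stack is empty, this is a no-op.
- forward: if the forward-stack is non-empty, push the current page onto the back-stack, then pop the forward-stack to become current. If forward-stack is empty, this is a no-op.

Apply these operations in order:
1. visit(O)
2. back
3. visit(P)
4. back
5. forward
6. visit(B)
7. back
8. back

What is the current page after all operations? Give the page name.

After 1 (visit(O)): cur=O back=1 fwd=0
After 2 (back): cur=HOME back=0 fwd=1
After 3 (visit(P)): cur=P back=1 fwd=0
After 4 (back): cur=HOME back=0 fwd=1
After 5 (forward): cur=P back=1 fwd=0
After 6 (visit(B)): cur=B back=2 fwd=0
After 7 (back): cur=P back=1 fwd=1
After 8 (back): cur=HOME back=0 fwd=2

Answer: HOME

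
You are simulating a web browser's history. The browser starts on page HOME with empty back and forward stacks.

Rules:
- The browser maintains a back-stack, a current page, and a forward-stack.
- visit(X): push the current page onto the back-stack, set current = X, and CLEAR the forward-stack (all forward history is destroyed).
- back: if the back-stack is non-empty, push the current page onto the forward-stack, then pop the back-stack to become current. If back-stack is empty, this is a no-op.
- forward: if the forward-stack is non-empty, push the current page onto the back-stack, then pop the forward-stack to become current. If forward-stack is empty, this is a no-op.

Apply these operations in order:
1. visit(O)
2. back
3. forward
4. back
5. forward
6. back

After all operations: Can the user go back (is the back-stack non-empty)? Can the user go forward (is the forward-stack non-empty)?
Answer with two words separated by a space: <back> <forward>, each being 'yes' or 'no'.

After 1 (visit(O)): cur=O back=1 fwd=0
After 2 (back): cur=HOME back=0 fwd=1
After 3 (forward): cur=O back=1 fwd=0
After 4 (back): cur=HOME back=0 fwd=1
After 5 (forward): cur=O back=1 fwd=0
After 6 (back): cur=HOME back=0 fwd=1

Answer: no yes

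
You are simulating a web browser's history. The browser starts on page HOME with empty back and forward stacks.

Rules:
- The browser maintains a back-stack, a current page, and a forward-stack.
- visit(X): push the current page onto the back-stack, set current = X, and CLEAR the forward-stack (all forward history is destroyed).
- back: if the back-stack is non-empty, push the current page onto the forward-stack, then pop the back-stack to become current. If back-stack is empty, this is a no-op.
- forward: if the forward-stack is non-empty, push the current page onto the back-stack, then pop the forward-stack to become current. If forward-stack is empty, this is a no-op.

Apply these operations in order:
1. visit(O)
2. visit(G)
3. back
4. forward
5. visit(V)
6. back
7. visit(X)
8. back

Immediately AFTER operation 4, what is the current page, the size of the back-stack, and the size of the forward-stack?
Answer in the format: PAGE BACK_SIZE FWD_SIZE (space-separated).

After 1 (visit(O)): cur=O back=1 fwd=0
After 2 (visit(G)): cur=G back=2 fwd=0
After 3 (back): cur=O back=1 fwd=1
After 4 (forward): cur=G back=2 fwd=0

G 2 0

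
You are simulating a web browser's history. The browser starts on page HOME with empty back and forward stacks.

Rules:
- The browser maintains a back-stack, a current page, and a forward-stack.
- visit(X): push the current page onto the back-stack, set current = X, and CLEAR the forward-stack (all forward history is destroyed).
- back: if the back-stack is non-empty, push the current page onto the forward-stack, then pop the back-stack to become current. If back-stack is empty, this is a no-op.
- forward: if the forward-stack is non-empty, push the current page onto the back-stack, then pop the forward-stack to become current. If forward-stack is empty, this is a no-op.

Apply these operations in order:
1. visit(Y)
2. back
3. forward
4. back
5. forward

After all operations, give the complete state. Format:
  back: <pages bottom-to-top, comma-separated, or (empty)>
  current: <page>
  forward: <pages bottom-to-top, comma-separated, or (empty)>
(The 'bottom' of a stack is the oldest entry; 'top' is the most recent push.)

After 1 (visit(Y)): cur=Y back=1 fwd=0
After 2 (back): cur=HOME back=0 fwd=1
After 3 (forward): cur=Y back=1 fwd=0
After 4 (back): cur=HOME back=0 fwd=1
After 5 (forward): cur=Y back=1 fwd=0

Answer: back: HOME
current: Y
forward: (empty)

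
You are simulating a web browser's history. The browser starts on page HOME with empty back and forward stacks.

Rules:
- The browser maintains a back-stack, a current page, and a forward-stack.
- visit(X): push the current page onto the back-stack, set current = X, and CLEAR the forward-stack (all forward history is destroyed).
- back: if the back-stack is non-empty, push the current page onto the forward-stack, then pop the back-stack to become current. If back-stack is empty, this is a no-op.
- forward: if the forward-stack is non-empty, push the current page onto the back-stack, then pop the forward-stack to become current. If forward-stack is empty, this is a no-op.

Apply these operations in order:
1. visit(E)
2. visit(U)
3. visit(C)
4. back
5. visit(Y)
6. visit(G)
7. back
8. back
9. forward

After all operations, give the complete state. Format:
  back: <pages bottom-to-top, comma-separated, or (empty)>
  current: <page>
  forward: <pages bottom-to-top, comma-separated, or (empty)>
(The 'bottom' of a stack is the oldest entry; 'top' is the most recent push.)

Answer: back: HOME,E,U
current: Y
forward: G

Derivation:
After 1 (visit(E)): cur=E back=1 fwd=0
After 2 (visit(U)): cur=U back=2 fwd=0
After 3 (visit(C)): cur=C back=3 fwd=0
After 4 (back): cur=U back=2 fwd=1
After 5 (visit(Y)): cur=Y back=3 fwd=0
After 6 (visit(G)): cur=G back=4 fwd=0
After 7 (back): cur=Y back=3 fwd=1
After 8 (back): cur=U back=2 fwd=2
After 9 (forward): cur=Y back=3 fwd=1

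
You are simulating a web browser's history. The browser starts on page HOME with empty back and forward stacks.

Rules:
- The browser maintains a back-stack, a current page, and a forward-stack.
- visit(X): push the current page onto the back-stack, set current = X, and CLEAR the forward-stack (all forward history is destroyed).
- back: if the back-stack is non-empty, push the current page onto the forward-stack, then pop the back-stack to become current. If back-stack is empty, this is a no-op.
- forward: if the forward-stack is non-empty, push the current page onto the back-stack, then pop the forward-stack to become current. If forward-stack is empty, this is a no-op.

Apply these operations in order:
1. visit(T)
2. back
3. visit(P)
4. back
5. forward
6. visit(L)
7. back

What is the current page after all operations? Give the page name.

Answer: P

Derivation:
After 1 (visit(T)): cur=T back=1 fwd=0
After 2 (back): cur=HOME back=0 fwd=1
After 3 (visit(P)): cur=P back=1 fwd=0
After 4 (back): cur=HOME back=0 fwd=1
After 5 (forward): cur=P back=1 fwd=0
After 6 (visit(L)): cur=L back=2 fwd=0
After 7 (back): cur=P back=1 fwd=1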